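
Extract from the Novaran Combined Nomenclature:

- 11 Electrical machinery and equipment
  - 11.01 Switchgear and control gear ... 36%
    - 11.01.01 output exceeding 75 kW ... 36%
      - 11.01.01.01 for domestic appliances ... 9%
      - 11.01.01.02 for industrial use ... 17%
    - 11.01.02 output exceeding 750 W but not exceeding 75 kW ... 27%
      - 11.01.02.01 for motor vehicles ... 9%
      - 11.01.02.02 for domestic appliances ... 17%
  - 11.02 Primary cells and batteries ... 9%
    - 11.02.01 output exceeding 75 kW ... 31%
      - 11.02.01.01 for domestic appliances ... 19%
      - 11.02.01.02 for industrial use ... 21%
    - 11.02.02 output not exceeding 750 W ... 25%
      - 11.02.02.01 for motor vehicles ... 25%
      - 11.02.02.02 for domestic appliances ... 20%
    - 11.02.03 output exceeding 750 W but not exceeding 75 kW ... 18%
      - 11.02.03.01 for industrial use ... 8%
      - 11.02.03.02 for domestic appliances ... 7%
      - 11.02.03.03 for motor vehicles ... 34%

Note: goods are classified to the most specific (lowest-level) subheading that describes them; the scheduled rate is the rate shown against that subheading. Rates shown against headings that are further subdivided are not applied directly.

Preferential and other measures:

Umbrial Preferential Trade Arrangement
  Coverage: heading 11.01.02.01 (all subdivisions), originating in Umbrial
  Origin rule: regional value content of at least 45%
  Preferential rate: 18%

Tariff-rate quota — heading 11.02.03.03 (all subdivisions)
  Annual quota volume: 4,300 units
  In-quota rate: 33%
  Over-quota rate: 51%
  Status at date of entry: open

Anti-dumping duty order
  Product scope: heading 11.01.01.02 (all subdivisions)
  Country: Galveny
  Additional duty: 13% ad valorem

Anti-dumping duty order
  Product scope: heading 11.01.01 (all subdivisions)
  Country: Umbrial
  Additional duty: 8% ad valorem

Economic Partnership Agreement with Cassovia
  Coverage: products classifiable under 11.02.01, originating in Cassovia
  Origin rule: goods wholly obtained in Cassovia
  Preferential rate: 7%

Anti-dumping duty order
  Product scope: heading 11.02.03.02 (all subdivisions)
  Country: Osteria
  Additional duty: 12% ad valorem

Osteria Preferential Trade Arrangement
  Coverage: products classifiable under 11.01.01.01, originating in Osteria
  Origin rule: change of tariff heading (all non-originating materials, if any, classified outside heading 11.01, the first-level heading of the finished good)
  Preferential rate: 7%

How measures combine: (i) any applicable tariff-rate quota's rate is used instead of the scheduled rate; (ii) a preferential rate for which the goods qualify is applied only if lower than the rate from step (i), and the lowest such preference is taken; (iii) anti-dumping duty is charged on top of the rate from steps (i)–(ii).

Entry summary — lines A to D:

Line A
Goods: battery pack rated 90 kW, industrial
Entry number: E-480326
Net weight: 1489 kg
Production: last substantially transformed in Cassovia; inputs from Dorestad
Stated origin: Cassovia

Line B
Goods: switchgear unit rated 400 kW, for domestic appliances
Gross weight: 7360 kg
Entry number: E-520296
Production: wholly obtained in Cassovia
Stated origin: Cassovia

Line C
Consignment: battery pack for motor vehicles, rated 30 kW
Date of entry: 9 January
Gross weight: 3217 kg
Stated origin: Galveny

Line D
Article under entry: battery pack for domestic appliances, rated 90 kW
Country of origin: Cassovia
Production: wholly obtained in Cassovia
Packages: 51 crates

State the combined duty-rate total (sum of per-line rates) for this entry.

70%

Line A: battery pack → 11.02; rated 90 kW → 11.02.01; industrial → 11.02.01.02. Scheduled 21%. Cassovia agreement on 11.02.01: not wholly obtained. → 21%.
Line B: switchgear unit → 11.01; rated 400 kW → 11.01.01; for domestic appliances → 11.01.01.01. Scheduled 9%. Cassovia agreement on 11.02.01: 11.01.01.01 not covered. → 9%.
Line C: battery pack → 11.02; rated 30 kW → 11.02.03; for motor vehicles → 11.02.03.03. Scheduled 34%. quota on 11.02.03.03 open → in-quota 33%. → 33%.
Line D: battery pack → 11.02; rated 90 kW → 11.02.01; for domestic appliances → 11.02.01.01. Scheduled 19%. Cassovia agreement on 11.02.01: wholly obtained → 7% available; preferential 7%. → 7%.
Sum: 21% + 9% + 33% + 7% = 70%.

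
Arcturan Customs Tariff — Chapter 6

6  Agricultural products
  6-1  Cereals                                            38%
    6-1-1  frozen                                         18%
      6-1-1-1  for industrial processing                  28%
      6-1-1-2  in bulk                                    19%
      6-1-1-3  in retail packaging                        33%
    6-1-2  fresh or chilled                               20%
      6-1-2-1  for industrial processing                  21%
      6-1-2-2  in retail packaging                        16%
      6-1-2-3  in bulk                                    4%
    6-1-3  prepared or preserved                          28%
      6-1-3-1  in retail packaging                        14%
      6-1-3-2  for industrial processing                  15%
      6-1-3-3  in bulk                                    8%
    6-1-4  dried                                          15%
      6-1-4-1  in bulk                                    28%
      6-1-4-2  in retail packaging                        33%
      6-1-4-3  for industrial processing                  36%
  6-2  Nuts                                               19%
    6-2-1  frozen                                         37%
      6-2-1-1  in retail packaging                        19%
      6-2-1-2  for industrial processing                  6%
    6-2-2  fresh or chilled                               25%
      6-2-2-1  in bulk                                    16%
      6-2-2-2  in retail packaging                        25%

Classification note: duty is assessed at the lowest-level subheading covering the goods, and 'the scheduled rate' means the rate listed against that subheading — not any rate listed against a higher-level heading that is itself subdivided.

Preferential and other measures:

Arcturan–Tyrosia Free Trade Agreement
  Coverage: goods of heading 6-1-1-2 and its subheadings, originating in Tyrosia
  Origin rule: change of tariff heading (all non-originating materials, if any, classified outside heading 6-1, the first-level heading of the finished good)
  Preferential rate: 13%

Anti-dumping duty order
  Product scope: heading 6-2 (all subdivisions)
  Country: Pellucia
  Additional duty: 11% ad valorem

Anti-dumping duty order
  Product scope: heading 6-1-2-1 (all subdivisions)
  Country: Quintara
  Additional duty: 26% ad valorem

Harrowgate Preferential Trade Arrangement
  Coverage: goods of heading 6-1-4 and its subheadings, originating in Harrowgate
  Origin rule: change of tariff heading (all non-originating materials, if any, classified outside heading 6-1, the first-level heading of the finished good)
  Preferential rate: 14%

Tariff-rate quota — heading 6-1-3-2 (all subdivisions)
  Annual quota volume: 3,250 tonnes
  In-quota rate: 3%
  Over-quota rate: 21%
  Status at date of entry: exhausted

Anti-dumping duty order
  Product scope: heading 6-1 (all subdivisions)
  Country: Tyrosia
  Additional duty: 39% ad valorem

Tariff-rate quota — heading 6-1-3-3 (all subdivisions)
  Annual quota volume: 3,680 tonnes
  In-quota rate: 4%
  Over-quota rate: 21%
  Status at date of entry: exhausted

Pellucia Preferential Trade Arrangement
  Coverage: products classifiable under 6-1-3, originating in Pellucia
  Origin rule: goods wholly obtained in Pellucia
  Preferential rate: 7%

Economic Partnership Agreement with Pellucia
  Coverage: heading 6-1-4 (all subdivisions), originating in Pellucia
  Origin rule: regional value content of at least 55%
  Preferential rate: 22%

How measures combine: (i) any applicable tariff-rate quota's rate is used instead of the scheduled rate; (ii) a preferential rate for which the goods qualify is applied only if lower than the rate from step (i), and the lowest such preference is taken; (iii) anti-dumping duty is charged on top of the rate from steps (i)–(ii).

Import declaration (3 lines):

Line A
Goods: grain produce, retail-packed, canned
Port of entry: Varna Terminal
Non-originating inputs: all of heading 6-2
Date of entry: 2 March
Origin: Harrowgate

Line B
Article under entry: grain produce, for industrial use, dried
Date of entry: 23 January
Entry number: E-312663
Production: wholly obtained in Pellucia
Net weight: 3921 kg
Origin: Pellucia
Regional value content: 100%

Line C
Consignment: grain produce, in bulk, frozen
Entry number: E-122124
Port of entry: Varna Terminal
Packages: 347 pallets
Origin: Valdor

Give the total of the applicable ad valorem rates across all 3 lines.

55%

Line A: grain → 6-1; canned → 6-1-3; retail-packed → 6-1-3-1. Scheduled 14%. Harrowgate agreement on 6-1-4: 6-1-3-1 not covered. → 14%.
Line B: grain → 6-1; dried → 6-1-4; for industrial use → 6-1-4-3. Scheduled 36%. Pellucia agreement on 6-1-3: 6-1-4-3 not covered; Pellucia agreement on 6-1-4: RVC ≥ 55% → 22% available; preferential 22%. → 22%.
Line C: grain → 6-1; frozen → 6-1-1; in bulk → 6-1-1-2. Scheduled 19%. No special measure applies. → 19%.
Sum: 14% + 22% + 19% = 55%.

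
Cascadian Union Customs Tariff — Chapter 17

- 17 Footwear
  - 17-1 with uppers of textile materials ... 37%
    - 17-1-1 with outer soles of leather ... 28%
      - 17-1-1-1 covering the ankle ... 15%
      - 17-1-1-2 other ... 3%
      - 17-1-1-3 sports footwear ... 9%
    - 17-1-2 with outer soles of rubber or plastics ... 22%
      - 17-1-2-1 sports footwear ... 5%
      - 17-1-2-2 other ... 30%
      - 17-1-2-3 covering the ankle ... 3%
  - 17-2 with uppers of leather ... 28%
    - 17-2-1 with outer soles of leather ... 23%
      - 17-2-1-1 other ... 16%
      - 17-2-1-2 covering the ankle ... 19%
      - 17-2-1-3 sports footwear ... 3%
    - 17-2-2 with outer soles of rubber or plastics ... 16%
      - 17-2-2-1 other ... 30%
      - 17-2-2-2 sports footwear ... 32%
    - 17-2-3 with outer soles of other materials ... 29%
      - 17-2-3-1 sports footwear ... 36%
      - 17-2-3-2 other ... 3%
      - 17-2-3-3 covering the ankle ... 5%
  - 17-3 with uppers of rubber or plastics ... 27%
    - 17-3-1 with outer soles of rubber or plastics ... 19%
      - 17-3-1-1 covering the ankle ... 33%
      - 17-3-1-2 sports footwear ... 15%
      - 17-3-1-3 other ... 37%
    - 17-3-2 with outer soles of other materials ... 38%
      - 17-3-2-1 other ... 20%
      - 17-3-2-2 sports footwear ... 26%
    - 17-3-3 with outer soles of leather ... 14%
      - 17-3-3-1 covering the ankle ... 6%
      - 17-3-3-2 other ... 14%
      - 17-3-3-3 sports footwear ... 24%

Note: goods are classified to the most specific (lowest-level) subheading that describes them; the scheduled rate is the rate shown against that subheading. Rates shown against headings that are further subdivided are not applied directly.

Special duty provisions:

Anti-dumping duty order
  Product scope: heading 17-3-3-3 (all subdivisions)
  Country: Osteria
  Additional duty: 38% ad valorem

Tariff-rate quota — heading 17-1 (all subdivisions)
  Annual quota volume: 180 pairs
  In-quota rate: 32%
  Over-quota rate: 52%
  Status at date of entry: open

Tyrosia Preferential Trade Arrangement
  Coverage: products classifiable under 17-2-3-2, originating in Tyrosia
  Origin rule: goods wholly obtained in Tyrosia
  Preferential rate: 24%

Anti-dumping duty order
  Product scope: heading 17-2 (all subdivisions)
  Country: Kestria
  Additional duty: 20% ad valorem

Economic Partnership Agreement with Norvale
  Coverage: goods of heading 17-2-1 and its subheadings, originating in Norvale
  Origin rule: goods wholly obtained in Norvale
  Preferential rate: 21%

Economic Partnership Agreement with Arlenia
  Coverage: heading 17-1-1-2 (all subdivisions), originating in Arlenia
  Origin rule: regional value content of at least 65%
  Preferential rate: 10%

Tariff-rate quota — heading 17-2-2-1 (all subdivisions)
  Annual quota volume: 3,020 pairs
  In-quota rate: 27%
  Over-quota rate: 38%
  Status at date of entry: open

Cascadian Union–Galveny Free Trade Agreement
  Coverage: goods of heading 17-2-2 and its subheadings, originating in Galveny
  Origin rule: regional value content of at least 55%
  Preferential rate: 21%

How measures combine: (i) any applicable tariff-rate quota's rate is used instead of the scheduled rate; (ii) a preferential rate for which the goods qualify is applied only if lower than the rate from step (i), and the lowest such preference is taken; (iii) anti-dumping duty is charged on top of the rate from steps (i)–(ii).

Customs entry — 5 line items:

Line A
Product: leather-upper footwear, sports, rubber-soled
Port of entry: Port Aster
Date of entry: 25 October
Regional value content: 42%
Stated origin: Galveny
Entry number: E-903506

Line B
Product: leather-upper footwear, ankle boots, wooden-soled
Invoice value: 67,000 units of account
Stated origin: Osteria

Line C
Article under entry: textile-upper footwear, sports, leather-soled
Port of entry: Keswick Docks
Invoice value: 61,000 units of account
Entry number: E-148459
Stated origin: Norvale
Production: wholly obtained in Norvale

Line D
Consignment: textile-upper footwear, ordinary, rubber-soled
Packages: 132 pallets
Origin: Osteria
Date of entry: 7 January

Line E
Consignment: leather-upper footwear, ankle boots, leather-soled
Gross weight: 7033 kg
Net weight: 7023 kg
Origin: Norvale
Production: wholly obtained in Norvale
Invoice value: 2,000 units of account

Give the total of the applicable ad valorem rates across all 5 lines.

Line A: leather-upper → 17-2; rubber-soled → 17-2-2; sports → 17-2-2-2. Scheduled 32%. Galveny agreement on 17-2-2: RVC < 55%. → 32%.
Line B: leather-upper → 17-2; wooden-soled → 17-2-3; ankle boots → 17-2-3-3. Scheduled 5%. No special measure applies. → 5%.
Line C: textile-upper → 17-1; leather-soled → 17-1-1; sports → 17-1-1-3. Scheduled 9%. quota on 17-1 open → in-quota 32%; Norvale agreement on 17-2-1: 17-1-1-3 not covered. → 32%.
Line D: textile-upper → 17-1; rubber-soled → 17-1-2; ordinary → 17-1-2-2. Scheduled 30%. quota on 17-1 open → in-quota 32%. → 32%.
Line E: leather-upper → 17-2; leather-soled → 17-2-1; ankle boots → 17-2-1-2. Scheduled 19%. Norvale agreement on 17-2-1: wholly obtained → 21% available; preference 21% not lower than 19% → no reduction. → 19%.
Sum: 32% + 5% + 32% + 32% + 19% = 120%.

120%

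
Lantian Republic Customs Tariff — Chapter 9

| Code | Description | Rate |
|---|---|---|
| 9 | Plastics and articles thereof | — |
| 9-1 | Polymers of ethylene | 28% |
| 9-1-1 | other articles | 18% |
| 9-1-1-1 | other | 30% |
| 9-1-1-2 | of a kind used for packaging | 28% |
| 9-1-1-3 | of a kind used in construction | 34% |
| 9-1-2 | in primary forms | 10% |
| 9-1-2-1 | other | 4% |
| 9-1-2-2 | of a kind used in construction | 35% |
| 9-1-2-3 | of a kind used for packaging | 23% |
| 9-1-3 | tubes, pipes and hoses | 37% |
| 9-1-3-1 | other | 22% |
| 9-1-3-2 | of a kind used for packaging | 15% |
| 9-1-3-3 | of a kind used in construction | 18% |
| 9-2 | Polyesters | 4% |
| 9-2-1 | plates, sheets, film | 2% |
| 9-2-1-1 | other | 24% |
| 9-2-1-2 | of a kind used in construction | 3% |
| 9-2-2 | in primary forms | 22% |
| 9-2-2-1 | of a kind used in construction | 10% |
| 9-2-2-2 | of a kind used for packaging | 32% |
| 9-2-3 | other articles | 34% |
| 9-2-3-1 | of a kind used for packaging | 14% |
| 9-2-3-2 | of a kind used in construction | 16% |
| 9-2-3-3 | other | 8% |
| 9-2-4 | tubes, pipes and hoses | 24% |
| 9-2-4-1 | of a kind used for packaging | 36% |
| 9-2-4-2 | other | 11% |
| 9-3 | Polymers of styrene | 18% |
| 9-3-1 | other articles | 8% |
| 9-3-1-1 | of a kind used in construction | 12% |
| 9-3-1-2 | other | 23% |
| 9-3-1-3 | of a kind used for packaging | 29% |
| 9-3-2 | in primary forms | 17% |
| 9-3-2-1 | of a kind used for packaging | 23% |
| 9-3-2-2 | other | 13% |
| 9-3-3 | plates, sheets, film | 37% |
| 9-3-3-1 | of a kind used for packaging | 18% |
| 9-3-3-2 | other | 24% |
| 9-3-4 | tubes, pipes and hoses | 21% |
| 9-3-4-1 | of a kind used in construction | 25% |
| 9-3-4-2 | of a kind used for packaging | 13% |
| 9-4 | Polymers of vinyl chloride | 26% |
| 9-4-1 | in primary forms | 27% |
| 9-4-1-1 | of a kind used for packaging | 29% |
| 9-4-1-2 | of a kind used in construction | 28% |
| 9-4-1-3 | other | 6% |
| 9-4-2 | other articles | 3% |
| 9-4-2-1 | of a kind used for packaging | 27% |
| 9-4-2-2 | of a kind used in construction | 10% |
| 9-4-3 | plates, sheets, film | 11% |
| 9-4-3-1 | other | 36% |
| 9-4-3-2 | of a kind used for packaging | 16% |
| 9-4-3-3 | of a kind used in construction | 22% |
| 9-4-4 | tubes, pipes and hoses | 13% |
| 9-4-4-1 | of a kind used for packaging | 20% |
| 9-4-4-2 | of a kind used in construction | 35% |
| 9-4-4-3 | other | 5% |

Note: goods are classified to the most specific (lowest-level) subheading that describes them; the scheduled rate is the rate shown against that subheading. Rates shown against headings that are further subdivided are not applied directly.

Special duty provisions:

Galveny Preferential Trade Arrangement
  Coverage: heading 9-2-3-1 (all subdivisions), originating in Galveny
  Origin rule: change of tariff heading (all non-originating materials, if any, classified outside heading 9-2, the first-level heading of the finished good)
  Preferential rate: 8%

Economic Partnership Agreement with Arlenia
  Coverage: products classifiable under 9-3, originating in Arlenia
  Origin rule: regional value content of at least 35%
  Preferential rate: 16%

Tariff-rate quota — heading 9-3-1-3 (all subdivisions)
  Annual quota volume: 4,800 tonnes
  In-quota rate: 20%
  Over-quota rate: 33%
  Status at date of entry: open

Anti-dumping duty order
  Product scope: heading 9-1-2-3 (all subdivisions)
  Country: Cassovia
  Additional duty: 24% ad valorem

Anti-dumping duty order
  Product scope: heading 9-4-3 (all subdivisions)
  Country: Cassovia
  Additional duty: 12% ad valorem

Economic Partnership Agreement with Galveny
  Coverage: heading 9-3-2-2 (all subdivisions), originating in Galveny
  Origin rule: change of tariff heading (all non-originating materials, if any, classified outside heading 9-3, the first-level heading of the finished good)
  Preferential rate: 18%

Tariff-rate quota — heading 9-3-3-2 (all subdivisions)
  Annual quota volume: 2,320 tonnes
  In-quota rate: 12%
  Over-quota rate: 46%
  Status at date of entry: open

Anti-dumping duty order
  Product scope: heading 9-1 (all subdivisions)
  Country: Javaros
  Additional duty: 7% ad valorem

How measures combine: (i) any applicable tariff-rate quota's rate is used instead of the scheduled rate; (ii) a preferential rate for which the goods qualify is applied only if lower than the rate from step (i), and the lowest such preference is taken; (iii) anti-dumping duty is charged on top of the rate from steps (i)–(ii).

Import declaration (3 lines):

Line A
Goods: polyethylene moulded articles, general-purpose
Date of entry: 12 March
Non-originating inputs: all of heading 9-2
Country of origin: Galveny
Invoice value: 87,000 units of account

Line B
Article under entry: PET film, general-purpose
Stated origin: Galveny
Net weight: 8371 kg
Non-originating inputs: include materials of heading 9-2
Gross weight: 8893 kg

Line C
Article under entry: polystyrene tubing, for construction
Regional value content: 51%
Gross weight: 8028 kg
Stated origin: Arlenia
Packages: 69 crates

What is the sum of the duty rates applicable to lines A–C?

Line A: polyethylene → 9-1; moulded articles → 9-1-1; general-purpose → 9-1-1-1. Scheduled 30%. Galveny agreement on 9-2-3-1: 9-1-1-1 not covered; Galveny agreement on 9-3-2-2: 9-1-1-1 not covered. → 30%.
Line B: PET → 9-2; film → 9-2-1; general-purpose → 9-2-1-1. Scheduled 24%. Galveny agreement on 9-2-3-1: 9-2-1-1 not covered; Galveny agreement on 9-3-2-2: 9-2-1-1 not covered. → 24%.
Line C: polystyrene → 9-3; tubing → 9-3-4; for construction → 9-3-4-1. Scheduled 25%. Arlenia agreement on 9-3: RVC ≥ 35% → 16% available; preferential 16%. → 16%.
Sum: 30% + 24% + 16% = 70%.

70%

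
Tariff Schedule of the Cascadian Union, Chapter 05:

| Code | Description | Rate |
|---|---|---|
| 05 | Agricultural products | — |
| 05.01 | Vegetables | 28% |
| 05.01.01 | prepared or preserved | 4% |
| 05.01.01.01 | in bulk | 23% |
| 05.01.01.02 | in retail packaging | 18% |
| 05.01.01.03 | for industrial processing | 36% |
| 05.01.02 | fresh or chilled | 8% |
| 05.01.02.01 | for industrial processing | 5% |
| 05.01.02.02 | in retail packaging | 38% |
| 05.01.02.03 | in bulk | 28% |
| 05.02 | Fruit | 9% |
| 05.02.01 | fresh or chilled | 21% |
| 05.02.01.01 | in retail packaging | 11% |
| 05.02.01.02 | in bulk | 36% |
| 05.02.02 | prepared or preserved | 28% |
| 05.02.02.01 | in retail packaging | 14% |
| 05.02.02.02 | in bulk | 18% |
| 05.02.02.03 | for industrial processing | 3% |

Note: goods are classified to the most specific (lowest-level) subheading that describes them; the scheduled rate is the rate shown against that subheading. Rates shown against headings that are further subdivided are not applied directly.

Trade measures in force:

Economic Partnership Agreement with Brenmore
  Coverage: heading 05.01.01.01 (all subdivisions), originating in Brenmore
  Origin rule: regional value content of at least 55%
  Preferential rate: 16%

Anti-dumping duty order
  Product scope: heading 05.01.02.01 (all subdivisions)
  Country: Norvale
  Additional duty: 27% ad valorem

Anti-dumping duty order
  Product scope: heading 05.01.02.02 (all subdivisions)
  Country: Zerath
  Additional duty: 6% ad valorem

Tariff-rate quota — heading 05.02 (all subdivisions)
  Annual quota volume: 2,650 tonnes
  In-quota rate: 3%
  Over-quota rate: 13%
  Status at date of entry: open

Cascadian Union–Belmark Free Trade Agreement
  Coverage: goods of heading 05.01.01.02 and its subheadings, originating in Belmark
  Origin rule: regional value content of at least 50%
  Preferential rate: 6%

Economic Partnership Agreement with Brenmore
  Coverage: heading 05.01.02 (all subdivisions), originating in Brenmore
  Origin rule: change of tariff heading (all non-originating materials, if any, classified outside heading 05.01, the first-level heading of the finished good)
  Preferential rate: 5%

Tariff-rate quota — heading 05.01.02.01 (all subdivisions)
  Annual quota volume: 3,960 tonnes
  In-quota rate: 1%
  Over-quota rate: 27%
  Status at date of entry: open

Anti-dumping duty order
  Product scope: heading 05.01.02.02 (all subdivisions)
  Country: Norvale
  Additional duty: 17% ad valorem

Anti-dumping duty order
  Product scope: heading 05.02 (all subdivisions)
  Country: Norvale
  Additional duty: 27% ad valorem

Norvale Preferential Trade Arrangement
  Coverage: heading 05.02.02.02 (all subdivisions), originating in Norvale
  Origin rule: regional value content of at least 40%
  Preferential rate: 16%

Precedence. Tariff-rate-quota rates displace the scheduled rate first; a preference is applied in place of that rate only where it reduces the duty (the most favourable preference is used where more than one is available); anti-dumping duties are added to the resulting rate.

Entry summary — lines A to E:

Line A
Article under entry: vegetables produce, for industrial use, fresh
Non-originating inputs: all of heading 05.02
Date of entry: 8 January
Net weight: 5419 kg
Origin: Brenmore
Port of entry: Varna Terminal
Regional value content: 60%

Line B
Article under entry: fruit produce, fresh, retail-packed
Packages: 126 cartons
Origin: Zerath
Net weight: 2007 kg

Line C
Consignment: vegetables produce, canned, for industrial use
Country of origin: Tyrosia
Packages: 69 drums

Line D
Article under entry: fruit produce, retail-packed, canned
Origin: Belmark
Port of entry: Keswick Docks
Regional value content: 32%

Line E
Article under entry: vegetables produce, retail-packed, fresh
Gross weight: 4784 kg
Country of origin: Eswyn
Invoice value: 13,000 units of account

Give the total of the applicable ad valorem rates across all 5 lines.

81%

Line A: vegetables → 05.01; fresh → 05.01.02; for industrial use → 05.01.02.01. Scheduled 5%. quota on 05.01.02.01 open → in-quota 1%; Brenmore agreement on 05.01.01.01: 05.01.02.01 not covered; Brenmore agreement on 05.01.02: CTH met → 5% available; preference 5% not lower than 1% → no reduction. → 1%.
Line B: fruit → 05.02; fresh → 05.02.01; retail-packed → 05.02.01.01. Scheduled 11%. quota on 05.02 open → in-quota 3%. → 3%.
Line C: vegetables → 05.01; canned → 05.01.01; for industrial use → 05.01.01.03. Scheduled 36%. No special measure applies. → 36%.
Line D: fruit → 05.02; canned → 05.02.02; retail-packed → 05.02.02.01. Scheduled 14%. quota on 05.02 open → in-quota 3%; Belmark agreement on 05.01.01.02: 05.02.02.01 not covered. → 3%.
Line E: vegetables → 05.01; fresh → 05.01.02; retail-packed → 05.01.02.02. Scheduled 38%. No special measure applies. → 38%.
Sum: 1% + 3% + 36% + 3% + 38% = 81%.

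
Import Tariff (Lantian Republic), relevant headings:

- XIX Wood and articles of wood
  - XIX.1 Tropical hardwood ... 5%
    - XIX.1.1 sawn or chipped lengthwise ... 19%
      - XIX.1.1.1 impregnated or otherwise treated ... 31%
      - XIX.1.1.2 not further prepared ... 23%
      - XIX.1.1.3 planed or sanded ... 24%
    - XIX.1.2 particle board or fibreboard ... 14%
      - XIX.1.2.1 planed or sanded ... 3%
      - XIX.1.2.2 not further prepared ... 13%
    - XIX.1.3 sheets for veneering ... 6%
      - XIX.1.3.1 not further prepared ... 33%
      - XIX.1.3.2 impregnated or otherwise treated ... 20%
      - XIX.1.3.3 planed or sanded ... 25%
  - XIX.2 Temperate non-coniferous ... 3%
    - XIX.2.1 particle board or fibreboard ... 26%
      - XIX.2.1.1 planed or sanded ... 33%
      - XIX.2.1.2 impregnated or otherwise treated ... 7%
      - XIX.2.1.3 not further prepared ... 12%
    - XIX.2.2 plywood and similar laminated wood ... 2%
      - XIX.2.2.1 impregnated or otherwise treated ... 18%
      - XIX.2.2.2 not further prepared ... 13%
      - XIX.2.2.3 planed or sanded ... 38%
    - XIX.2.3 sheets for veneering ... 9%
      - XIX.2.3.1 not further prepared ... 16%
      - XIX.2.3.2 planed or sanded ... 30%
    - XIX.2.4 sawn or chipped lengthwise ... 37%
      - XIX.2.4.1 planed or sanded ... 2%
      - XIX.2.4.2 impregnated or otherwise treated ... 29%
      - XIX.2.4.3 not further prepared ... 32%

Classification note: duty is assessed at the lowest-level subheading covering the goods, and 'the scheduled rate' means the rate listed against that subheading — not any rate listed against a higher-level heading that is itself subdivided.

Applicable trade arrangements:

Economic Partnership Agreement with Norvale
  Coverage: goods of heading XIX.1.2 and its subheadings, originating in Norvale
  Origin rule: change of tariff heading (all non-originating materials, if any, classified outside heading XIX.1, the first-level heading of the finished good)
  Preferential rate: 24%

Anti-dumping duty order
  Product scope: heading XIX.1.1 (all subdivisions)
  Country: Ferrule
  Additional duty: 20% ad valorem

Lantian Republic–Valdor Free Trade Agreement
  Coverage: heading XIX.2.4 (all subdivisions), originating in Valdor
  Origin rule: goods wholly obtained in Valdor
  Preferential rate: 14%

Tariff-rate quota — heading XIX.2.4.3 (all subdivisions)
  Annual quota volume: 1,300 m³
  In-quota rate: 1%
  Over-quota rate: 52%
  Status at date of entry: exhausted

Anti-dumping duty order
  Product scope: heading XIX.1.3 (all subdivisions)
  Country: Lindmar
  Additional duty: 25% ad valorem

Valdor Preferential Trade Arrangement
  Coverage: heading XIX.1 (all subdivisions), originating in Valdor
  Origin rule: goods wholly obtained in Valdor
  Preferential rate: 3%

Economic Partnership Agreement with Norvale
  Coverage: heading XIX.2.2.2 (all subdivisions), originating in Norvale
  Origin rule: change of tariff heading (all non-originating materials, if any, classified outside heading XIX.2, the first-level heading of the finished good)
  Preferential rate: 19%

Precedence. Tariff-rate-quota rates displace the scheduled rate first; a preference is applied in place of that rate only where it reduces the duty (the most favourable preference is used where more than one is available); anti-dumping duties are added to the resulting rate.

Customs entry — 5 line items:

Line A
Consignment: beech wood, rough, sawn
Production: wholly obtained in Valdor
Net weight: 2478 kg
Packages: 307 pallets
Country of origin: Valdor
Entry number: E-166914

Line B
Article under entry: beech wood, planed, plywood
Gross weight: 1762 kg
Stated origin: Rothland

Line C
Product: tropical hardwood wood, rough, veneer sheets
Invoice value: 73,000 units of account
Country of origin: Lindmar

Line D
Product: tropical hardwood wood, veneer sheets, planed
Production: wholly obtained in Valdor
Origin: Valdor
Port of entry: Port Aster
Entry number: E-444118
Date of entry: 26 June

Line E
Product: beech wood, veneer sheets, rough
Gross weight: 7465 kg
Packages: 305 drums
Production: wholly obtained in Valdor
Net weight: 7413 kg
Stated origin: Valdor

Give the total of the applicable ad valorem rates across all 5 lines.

Line A: beech → XIX.2; sawn → XIX.2.4; rough → XIX.2.4.3. Scheduled 32%. quota on XIX.2.4.3 exhausted → over-quota 52%; Valdor agreement on XIX.2.4: wholly obtained → 14% available; Valdor agreement on XIX.1: XIX.2.4.3 not covered; preferential 14%. → 14%.
Line B: beech → XIX.2; plywood → XIX.2.2; planed → XIX.2.2.3. Scheduled 38%. No special measure applies. → 38%.
Line C: tropical hardwood → XIX.1; veneer sheets → XIX.1.3; rough → XIX.1.3.1. Scheduled 33%. anti-dumping (Lindmar, XIX.1.3): +25%; total 33% + 25% = 58%. → 58%.
Line D: tropical hardwood → XIX.1; veneer sheets → XIX.1.3; planed → XIX.1.3.3. Scheduled 25%. Valdor agreement on XIX.2.4: XIX.1.3.3 not covered; Valdor agreement on XIX.1: wholly obtained → 3% available; preferential 3%. → 3%.
Line E: beech → XIX.2; veneer sheets → XIX.2.3; rough → XIX.2.3.1. Scheduled 16%. Valdor agreement on XIX.2.4: XIX.2.3.1 not covered; Valdor agreement on XIX.1: XIX.2.3.1 not covered. → 16%.
Sum: 14% + 38% + 58% + 3% + 16% = 129%.

129%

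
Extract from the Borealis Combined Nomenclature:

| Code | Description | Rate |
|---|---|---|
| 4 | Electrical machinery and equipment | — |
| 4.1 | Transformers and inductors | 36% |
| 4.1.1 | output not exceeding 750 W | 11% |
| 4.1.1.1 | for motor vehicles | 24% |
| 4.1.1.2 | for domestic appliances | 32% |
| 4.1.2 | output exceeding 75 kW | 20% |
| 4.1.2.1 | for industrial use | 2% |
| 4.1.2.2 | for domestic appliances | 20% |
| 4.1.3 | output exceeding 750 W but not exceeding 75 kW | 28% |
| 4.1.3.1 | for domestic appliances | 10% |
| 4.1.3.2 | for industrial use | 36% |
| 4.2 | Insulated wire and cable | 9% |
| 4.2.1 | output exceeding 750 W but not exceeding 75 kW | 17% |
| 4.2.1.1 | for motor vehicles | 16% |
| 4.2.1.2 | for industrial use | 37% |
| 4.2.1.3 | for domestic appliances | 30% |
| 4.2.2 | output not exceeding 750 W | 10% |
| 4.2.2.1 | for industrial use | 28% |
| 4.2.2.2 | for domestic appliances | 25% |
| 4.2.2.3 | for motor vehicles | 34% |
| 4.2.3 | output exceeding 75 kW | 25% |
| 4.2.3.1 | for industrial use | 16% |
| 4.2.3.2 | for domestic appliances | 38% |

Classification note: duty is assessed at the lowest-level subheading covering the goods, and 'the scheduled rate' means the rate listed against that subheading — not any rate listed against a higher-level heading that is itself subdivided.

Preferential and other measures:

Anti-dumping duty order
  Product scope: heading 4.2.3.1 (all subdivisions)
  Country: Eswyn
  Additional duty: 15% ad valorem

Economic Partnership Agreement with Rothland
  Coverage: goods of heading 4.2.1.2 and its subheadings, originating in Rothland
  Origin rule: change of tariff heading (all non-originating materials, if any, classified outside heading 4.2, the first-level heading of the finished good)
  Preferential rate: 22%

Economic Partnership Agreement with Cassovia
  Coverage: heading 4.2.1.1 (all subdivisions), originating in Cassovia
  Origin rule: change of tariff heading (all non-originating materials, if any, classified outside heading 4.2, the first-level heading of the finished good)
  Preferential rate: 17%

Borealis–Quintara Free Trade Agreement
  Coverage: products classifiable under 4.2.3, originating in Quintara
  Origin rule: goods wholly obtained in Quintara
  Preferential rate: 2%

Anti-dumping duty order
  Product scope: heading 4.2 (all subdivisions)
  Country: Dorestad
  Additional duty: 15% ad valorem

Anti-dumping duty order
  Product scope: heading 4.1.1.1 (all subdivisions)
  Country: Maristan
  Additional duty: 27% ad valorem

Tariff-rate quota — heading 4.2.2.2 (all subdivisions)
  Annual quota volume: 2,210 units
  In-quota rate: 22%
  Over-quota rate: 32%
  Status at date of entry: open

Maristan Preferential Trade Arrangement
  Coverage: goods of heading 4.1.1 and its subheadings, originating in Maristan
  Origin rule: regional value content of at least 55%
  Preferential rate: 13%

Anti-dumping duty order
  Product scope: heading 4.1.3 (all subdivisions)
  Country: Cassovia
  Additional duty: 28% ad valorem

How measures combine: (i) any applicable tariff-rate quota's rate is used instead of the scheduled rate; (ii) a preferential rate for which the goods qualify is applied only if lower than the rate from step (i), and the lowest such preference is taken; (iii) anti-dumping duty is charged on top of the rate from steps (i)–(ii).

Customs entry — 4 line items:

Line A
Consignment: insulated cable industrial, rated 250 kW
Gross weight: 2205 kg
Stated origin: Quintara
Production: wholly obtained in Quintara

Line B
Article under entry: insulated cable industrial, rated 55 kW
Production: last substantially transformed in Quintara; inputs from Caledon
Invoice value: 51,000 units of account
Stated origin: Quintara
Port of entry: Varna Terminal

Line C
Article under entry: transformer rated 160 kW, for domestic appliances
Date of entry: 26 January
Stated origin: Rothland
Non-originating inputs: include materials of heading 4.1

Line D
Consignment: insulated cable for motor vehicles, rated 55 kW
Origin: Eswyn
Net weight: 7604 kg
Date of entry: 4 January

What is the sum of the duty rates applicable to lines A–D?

75%

Line A: insulated cable → 4.2; rated 250 kW → 4.2.3; industrial → 4.2.3.1. Scheduled 16%. Quintara agreement on 4.2.3: wholly obtained → 2% available; preferential 2%. → 2%.
Line B: insulated cable → 4.2; rated 55 kW → 4.2.1; industrial → 4.2.1.2. Scheduled 37%. Quintara agreement on 4.2.3: 4.2.1.2 not covered. → 37%.
Line C: transformer → 4.1; rated 160 kW → 4.1.2; for domestic appliances → 4.1.2.2. Scheduled 20%. Rothland agreement on 4.2.1.2: 4.1.2.2 not covered. → 20%.
Line D: insulated cable → 4.2; rated 55 kW → 4.2.1; for motor vehicles → 4.2.1.1. Scheduled 16%. No special measure applies. → 16%.
Sum: 2% + 37% + 20% + 16% = 75%.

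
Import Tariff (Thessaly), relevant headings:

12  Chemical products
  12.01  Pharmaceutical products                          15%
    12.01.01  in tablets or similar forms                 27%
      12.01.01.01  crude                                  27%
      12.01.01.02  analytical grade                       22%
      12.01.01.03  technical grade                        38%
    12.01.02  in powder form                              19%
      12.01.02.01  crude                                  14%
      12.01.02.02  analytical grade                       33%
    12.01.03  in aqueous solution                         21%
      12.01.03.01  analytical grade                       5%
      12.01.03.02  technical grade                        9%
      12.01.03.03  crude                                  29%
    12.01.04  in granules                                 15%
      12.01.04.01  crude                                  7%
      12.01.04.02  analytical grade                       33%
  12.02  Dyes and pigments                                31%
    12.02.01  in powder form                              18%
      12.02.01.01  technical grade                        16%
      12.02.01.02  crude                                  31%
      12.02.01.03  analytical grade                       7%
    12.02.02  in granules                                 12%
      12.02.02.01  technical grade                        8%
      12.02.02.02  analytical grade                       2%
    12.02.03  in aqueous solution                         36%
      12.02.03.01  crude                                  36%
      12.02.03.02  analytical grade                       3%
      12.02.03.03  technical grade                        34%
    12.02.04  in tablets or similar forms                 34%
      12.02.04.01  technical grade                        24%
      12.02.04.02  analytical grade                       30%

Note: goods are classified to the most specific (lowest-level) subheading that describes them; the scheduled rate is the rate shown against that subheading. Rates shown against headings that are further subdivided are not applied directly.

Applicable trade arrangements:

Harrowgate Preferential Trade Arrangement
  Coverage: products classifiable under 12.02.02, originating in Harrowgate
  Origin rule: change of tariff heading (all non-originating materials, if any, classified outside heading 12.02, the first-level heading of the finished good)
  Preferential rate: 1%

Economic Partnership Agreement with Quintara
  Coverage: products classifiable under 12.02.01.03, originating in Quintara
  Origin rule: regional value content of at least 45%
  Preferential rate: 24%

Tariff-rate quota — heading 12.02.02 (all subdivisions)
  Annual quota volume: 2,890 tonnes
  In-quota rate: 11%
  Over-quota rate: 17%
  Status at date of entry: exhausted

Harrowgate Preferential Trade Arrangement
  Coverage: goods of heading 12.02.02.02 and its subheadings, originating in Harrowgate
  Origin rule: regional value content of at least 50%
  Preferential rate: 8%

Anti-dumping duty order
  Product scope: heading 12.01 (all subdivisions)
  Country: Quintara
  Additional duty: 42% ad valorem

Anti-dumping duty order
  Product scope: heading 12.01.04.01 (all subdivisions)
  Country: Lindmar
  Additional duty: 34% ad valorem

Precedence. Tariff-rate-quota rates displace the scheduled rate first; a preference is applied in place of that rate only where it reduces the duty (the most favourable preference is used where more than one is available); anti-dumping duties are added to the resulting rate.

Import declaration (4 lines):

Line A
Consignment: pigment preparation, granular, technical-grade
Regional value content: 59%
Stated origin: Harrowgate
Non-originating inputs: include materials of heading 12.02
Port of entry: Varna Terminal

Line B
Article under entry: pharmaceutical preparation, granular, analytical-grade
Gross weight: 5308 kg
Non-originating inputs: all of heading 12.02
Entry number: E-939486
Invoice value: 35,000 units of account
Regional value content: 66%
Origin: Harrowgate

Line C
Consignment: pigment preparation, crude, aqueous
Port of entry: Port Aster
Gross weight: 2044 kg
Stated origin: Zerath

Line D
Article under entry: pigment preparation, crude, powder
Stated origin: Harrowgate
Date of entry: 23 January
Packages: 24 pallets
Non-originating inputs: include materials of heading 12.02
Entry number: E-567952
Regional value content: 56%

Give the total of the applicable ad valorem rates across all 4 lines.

117%

Line A: pigment → 12.02; granular → 12.02.02; technical-grade → 12.02.02.01. Scheduled 8%. quota on 12.02.02 exhausted → over-quota 17%; Harrowgate agreement on 12.02.02: CTH not met; Harrowgate agreement on 12.02.02.02: 12.02.02.01 not covered. → 17%.
Line B: pharmaceutical → 12.01; granular → 12.01.04; analytical-grade → 12.01.04.02. Scheduled 33%. Harrowgate agreement on 12.02.02: 12.01.04.02 not covered; Harrowgate agreement on 12.02.02.02: 12.01.04.02 not covered. → 33%.
Line C: pigment → 12.02; aqueous → 12.02.03; crude → 12.02.03.01. Scheduled 36%. No special measure applies. → 36%.
Line D: pigment → 12.02; powder → 12.02.01; crude → 12.02.01.02. Scheduled 31%. Harrowgate agreement on 12.02.02: 12.02.01.02 not covered; Harrowgate agreement on 12.02.02.02: 12.02.01.02 not covered. → 31%.
Sum: 17% + 33% + 36% + 31% = 117%.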